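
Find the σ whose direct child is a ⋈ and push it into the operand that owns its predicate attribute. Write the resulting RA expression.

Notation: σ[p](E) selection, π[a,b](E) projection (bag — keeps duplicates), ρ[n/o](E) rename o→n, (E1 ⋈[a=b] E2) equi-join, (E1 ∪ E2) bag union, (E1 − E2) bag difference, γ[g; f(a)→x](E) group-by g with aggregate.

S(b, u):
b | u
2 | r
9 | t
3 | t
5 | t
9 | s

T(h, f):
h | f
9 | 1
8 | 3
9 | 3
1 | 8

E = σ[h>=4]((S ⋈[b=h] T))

σ filters on h, owned by the right side.
E' = (S ⋈[b=h] σ[h>=4](T))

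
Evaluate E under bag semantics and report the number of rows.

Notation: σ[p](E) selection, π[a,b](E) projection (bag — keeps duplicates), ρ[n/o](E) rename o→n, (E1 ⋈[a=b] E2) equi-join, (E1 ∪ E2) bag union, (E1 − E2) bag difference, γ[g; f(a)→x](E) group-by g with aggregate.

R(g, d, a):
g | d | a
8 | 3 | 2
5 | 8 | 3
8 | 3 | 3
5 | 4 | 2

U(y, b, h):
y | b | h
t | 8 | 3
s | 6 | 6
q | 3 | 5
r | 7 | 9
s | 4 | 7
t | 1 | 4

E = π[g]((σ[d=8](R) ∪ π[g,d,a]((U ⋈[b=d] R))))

Stepwise |·|:
  R → 4
  σ[d=8](R) → 1
  U → 6
  R → 4
  (U ⋈[b=d] R) → 4
  π[g,d,a]((U ⋈[b=d] R)) → 4
  (σ[d=8](R) ∪ π[g,d,a]((U ⋈[b=d] R))) → 5
  π[g]((σ[d=8](R) ∪ π[g,d,a]((U ⋈[b=d] R)))) → 5

|E| = 5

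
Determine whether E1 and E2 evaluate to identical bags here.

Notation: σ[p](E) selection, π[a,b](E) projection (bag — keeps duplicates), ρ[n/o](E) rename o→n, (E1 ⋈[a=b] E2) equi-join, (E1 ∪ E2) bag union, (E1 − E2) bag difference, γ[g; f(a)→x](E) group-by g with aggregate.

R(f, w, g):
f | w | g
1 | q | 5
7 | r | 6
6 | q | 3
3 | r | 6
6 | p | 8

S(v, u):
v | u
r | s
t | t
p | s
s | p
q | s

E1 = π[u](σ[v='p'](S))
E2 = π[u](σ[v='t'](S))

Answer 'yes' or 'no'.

E1 per-node cardinality:
  S → 5
  σ[v='p'](S) → 1
  π[u](σ[v='p'](S)) → 1
E2 per-node cardinality:
  S → 5
  σ[v='t'](S) → 1
  π[u](σ[v='t'](S)) → 1

E1 result:
u
s
E2 result:
u
t
Witness: ('t',) appears 0× in E1 but 1× in E2.

no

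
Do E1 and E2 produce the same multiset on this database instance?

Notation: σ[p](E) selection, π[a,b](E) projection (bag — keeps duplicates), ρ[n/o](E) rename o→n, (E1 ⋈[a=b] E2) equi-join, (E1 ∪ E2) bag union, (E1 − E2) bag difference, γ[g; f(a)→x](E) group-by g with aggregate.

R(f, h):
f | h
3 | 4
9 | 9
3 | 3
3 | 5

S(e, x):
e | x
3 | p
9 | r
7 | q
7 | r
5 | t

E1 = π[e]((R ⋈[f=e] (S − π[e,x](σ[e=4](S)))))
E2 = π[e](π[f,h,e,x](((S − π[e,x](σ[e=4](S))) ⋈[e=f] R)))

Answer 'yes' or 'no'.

E1 per-node cardinality:
  R → 4
  S → 5
  S → 5
  σ[e=4](S) → 0
  π[e,x](σ[e=4](S)) → 0
  (S − π[e,x](σ[e=4](S))) → 5
  (R ⋈[f=e] (S − π[e,x](σ[e=4](S)))) → 4
  π[e]((R ⋈[f=e] (S − π[e,x](σ[e=4](S))))) → 4
E2 per-node cardinality:
  S → 5
  S → 5
  σ[e=4](S) → 0
  π[e,x](σ[e=4](S)) → 0
  (S − π[e,x](σ[e=4](S))) → 5
  R → 4
  ((S − π[e,x](σ[e=4](S))) ⋈[e=f] R) → 4
  π[f,h,e,x](((S − π[e,x](σ[e=4](S))) ⋈[e=f] R)) → 4
  π[e](π[f,h,e,x](((S − π[e,x](σ[e=4](S))) ⋈[e=f] R))) → 4

E1 and E2 produce the same multiset:
e
3
3
3
9

yes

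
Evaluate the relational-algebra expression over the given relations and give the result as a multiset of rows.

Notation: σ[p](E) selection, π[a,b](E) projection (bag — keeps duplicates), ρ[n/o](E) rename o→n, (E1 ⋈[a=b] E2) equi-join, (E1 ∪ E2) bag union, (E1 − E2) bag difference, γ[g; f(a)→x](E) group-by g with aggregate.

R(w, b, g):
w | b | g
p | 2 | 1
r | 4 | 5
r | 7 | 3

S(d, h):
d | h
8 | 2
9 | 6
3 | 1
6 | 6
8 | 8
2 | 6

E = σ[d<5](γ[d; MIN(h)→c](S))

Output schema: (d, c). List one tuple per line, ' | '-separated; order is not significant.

Row counts bottom-up:
  S → 6
  γ[d; MIN(h)→c](S) → 5
  σ[d<5](γ[d; MIN(h)→c](S)) → 2

== RESULT ==
d | c
2 | 6
3 | 1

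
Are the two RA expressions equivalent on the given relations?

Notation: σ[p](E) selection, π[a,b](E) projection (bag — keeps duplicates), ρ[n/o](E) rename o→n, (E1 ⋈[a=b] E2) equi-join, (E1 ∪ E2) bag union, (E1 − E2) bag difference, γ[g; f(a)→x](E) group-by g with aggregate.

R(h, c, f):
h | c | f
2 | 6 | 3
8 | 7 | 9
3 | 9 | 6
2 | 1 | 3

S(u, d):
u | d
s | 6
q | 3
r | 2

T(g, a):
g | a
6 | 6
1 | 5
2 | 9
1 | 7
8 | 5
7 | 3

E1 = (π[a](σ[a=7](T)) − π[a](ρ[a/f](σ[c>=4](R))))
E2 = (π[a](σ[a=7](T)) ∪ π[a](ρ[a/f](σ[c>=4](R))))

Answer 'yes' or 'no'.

E1 subexpression sizes:
  T → 6
  σ[a=7](T) → 1
  π[a](σ[a=7](T)) → 1
  R → 4
  σ[c>=4](R) → 3
  ρ[a/f](σ[c>=4](R)) → 3
  π[a](ρ[a/f](σ[c>=4](R))) → 3
  (π[a](σ[a=7](T)) − π[a](ρ[a/f](σ[c>=4](R)))) → 1
E2 subexpression sizes:
  T → 6
  σ[a=7](T) → 1
  π[a](σ[a=7](T)) → 1
  R → 4
  σ[c>=4](R) → 3
  ρ[a/f](σ[c>=4](R)) → 3
  π[a](ρ[a/f](σ[c>=4](R))) → 3
  (π[a](σ[a=7](T)) ∪ π[a](ρ[a/f](σ[c>=4](R)))) → 4

E1 result:
a
7
E2 result:
a
3
6
7
9
Witness: (6,) appears 0× in E1 but 1× in E2.

no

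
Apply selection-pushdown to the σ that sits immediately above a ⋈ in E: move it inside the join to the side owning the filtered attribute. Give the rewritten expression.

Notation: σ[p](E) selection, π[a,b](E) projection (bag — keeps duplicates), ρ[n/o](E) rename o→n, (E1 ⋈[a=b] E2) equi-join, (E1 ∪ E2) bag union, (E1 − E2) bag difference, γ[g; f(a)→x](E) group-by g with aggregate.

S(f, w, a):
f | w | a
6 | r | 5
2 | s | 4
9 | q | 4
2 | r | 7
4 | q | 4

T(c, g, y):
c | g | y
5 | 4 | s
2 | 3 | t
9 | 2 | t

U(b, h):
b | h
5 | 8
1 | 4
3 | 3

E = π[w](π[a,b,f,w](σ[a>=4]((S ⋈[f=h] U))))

σ filters on a, owned by the left side.
E' = π[w](π[a,b,f,w]((σ[a>=4](S) ⋈[f=h] U)))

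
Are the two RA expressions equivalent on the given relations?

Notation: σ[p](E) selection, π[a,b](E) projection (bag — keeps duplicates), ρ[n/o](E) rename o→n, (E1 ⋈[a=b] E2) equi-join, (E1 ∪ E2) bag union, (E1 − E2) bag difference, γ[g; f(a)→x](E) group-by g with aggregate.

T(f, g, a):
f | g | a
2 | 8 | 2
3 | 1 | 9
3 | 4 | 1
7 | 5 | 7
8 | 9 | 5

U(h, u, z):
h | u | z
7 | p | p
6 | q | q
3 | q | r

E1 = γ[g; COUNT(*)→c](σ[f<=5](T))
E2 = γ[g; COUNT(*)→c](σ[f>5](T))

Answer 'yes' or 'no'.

E1 stepwise |·|:
  T → 5
  σ[f<=5](T) → 3
  γ[g; COUNT(*)→c](σ[f<=5](T)) → 3
E2 stepwise |·|:
  T → 5
  σ[f>5](T) → 2
  γ[g; COUNT(*)→c](σ[f>5](T)) → 2

E1 result:
g | c
1 | 1
4 | 1
8 | 1
E2 result:
g | c
5 | 1
9 | 1
Witness: (8, 1) appears 1× in E1 but 0× in E2.

no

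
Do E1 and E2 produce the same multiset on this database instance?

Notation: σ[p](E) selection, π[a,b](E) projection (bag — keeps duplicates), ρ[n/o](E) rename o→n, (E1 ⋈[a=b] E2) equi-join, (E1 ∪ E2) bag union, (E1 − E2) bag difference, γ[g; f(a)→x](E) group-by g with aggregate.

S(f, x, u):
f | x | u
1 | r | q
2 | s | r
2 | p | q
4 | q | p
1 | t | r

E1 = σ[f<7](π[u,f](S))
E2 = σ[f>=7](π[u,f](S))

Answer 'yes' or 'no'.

E1 row counts bottom-up:
  S → 5
  π[u,f](S) → 5
  σ[f<7](π[u,f](S)) → 5
E2 row counts bottom-up:
  S → 5
  π[u,f](S) → 5
  σ[f>=7](π[u,f](S)) → 0

E1 result:
u | f
p | 4
q | 1
q | 2
r | 1
r | 2
E2 result:
u | f
(0 rows)
Witness: ('r', 1) appears 1× in E1 but 0× in E2.

no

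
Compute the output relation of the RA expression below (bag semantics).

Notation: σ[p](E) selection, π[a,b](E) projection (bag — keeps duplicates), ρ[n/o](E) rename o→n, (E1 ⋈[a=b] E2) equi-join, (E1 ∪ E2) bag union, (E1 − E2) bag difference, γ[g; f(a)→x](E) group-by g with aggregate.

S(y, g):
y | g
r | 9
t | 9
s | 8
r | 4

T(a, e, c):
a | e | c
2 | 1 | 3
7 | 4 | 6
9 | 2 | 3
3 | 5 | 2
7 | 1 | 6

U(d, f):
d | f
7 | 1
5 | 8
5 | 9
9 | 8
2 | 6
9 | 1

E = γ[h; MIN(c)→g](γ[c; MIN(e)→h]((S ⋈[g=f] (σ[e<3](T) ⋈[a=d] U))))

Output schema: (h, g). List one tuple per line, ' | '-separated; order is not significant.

Subexpression sizes:
  S → 4
  T → 5
  σ[e<3](T) → 3
  U → 6
  (σ[e<3](T) ⋈[a=d] U) → 4
  (S ⋈[g=f] (σ[e<3](T) ⋈[a=d] U)) → 1
  γ[c; MIN(e)→h]((S ⋈[g=f] (σ[e<3](T) ⋈[a=d] U))) → 1
  γ[h; MIN(c)→g](γ[c; MIN(e)→h]((S ⋈[g=f] (σ[e<3](T) ⋈[a=d] U)))) → 1

== RESULT ==
h | g
2 | 3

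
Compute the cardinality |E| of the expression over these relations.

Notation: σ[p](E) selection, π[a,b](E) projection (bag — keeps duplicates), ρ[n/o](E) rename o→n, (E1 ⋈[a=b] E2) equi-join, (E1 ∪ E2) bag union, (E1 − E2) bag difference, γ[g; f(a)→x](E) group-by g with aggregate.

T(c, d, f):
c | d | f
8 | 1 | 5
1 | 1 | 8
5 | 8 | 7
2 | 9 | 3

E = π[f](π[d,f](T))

Per-node cardinality:
  T → 4
  π[d,f](T) → 4
  π[f](π[d,f](T)) → 4

|E| = 4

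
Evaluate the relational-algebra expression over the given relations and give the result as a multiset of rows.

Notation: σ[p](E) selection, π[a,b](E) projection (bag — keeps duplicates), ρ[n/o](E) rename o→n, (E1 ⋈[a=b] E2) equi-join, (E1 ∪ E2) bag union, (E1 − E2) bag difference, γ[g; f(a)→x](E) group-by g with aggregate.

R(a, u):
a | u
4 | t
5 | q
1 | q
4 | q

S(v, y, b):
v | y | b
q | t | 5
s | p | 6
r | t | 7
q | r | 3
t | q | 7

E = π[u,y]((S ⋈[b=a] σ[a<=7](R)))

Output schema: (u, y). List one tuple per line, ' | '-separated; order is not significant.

Stepwise |·|:
  S → 5
  R → 4
  σ[a<=7](R) → 4
  (S ⋈[b=a] σ[a<=7](R)) → 1
  π[u,y]((S ⋈[b=a] σ[a<=7](R))) → 1

== RESULT ==
u | y
q | t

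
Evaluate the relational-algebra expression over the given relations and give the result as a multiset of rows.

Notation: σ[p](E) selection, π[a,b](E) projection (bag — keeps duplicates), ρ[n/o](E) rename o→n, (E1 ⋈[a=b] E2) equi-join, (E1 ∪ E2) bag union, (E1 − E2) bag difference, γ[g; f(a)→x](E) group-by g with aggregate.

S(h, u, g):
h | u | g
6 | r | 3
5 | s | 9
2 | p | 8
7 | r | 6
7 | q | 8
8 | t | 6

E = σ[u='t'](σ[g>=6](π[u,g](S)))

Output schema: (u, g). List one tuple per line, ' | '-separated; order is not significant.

Row counts bottom-up:
  S → 6
  π[u,g](S) → 6
  σ[g>=6](π[u,g](S)) → 5
  σ[u='t'](σ[g>=6](π[u,g](S))) → 1

== RESULT ==
u | g
t | 6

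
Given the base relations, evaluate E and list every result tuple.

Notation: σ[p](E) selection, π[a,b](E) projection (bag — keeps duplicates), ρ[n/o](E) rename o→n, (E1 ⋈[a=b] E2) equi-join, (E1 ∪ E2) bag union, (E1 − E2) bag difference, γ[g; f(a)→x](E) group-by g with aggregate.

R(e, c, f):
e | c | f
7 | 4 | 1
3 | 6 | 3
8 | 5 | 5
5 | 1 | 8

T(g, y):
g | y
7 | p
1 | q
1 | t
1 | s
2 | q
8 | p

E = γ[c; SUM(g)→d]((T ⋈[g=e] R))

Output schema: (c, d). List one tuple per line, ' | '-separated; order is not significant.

Stepwise |·|:
  T → 6
  R → 4
  (T ⋈[g=e] R) → 2
  γ[c; SUM(g)→d]((T ⋈[g=e] R)) → 2

== RESULT ==
c | d
4 | 7
5 | 8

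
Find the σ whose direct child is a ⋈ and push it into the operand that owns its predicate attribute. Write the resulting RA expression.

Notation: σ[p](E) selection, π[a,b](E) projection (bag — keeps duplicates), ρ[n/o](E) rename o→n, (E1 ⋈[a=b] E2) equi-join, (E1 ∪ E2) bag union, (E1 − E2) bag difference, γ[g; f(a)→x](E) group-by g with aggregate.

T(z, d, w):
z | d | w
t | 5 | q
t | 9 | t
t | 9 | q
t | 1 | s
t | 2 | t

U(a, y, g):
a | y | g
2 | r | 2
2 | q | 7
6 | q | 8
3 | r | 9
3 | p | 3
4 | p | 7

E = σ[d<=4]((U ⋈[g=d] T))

σ filters on d, owned by the right side.
E' = (U ⋈[g=d] σ[d<=4](T))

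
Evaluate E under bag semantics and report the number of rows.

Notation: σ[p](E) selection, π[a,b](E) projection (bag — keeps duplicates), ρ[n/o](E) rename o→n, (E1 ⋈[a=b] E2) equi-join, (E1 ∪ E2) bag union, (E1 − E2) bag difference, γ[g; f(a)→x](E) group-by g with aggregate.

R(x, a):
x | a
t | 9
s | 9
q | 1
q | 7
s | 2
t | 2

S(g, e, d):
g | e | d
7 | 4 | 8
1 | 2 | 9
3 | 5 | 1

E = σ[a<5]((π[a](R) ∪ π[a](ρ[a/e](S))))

Stepwise |·|:
  R → 6
  π[a](R) → 6
  S → 3
  ρ[a/e](S) → 3
  π[a](ρ[a/e](S)) → 3
  (π[a](R) ∪ π[a](ρ[a/e](S))) → 9
  σ[a<5]((π[a](R) ∪ π[a](ρ[a/e](S)))) → 5

|E| = 5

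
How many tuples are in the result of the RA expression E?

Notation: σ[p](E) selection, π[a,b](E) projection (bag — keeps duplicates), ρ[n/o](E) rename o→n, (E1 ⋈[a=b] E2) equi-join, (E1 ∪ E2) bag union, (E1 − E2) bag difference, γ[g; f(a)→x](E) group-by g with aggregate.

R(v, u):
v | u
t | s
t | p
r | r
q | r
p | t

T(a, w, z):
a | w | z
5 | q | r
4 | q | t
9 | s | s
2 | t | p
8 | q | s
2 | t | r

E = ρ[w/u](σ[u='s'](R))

Subexpression sizes:
  R → 5
  σ[u='s'](R) → 1
  ρ[w/u](σ[u='s'](R)) → 1

|E| = 1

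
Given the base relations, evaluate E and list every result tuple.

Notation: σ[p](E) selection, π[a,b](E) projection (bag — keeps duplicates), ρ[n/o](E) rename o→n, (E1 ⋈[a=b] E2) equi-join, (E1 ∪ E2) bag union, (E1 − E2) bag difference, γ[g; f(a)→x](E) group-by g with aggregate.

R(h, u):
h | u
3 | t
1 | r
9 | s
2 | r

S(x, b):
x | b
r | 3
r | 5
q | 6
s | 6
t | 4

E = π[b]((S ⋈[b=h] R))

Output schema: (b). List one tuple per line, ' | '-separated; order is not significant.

Per-node cardinality:
  S → 5
  R → 4
  (S ⋈[b=h] R) → 1
  π[b]((S ⋈[b=h] R)) → 1

== RESULT ==
b
3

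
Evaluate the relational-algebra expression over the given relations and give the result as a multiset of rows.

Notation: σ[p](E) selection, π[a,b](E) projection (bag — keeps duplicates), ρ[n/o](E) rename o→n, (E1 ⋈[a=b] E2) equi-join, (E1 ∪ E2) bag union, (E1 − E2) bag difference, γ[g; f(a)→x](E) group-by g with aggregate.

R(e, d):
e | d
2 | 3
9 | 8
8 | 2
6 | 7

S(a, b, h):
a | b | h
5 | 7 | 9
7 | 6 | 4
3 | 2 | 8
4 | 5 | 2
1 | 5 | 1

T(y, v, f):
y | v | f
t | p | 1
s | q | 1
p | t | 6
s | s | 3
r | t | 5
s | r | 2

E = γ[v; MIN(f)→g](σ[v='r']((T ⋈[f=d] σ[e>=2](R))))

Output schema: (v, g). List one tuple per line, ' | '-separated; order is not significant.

Stepwise |·|:
  T → 6
  R → 4
  σ[e>=2](R) → 4
  (T ⋈[f=d] σ[e>=2](R)) → 2
  σ[v='r']((T ⋈[f=d] σ[e>=2](R))) → 1
  γ[v; MIN(f)→g](σ[v='r']((T ⋈[f=d] σ[e>=2](R)))) → 1

== RESULT ==
v | g
r | 2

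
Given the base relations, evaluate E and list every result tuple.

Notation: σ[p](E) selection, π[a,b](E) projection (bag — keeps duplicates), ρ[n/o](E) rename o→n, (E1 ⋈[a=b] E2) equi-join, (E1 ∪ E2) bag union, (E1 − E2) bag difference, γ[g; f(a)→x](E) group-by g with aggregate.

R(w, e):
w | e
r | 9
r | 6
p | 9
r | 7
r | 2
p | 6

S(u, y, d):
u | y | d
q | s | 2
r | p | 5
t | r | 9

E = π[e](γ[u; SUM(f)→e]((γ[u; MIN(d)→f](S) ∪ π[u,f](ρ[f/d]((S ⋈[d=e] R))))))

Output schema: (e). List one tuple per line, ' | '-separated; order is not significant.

Row counts bottom-up:
  S → 3
  γ[u; MIN(d)→f](S) → 3
  S → 3
  R → 6
  (S ⋈[d=e] R) → 3
  ρ[f/d]((S ⋈[d=e] R)) → 3
  π[u,f](ρ[f/d]((S ⋈[d=e] R))) → 3
  (γ[u; MIN(d)→f](S) ∪ π[u,f](ρ[f/d]((S ⋈[d=e] R)))) → 6
  γ[u; SUM(f)→e]((γ[u; MIN(d)→f](S) ∪ π[u,f](ρ[f/d]((S ⋈[d=e] R))))) → 3
  π[e](γ[u; SUM(f)→e]((γ[u; MIN(d)→f](S) ∪ π[u,f](ρ[f/d]((S ⋈[d=e] R)))))) → 3

== RESULT ==
e
4
5
27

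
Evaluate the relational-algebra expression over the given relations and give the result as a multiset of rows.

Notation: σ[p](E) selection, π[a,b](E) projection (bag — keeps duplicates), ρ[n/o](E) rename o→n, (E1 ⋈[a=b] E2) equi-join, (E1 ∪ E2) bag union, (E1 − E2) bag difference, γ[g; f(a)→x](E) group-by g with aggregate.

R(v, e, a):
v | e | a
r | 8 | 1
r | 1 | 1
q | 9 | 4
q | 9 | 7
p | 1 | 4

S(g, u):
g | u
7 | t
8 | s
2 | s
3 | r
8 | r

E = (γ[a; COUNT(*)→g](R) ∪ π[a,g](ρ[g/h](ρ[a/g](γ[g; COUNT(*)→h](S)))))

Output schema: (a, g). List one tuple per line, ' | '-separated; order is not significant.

Row counts bottom-up:
  R → 5
  γ[a; COUNT(*)→g](R) → 3
  S → 5
  γ[g; COUNT(*)→h](S) → 4
  ρ[a/g](γ[g; COUNT(*)→h](S)) → 4
  ρ[g/h](ρ[a/g](γ[g; COUNT(*)→h](S))) → 4
  π[a,g](ρ[g/h](ρ[a/g](γ[g; COUNT(*)→h](S)))) → 4
  (γ[a; COUNT(*)→g](R) ∪ π[a,g](ρ[g/h](ρ[a/g](γ[g; COUNT(*)→h](S))))) → 7

== RESULT ==
a | g
1 | 2
2 | 1
3 | 1
4 | 2
7 | 1
7 | 1
8 | 2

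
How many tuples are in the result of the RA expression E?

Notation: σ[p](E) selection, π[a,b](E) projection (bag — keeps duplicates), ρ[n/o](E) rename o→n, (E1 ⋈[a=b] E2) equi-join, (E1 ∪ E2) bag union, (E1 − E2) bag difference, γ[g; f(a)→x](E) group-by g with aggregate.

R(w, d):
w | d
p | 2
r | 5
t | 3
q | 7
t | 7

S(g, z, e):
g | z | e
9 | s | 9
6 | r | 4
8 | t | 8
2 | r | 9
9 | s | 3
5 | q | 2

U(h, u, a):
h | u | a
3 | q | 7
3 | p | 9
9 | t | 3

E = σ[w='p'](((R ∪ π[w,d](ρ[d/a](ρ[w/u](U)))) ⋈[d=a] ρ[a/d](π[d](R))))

Subexpression sizes:
  R → 5
  U → 3
  ρ[w/u](U) → 3
  ρ[d/a](ρ[w/u](U)) → 3
  π[w,d](ρ[d/a](ρ[w/u](U))) → 3
  (R ∪ π[w,d](ρ[d/a](ρ[w/u](U)))) → 8
  R → 5
  π[d](R) → 5
  ρ[a/d](π[d](R)) → 5
  ((R ∪ π[w,d](ρ[d/a](ρ[w/u](U)))) ⋈[d=a] ρ[a/d](π[d](R))) → 10
  σ[w='p'](((R ∪ π[w,d](ρ[d/a](ρ[w/u](U)))) ⋈[d=a] ρ[a/d](π[d](R)))) → 1

|E| = 1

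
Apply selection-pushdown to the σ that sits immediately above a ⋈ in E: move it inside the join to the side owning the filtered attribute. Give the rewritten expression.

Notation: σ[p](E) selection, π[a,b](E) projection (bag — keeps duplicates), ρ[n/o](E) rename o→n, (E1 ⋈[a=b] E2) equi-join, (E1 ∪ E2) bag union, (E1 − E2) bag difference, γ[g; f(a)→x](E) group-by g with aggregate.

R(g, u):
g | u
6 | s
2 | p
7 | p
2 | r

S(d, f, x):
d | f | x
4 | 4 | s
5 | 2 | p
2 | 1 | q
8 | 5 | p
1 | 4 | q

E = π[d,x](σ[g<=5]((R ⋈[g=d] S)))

σ filters on g, owned by the left side.
E' = π[d,x]((σ[g<=5](R) ⋈[g=d] S))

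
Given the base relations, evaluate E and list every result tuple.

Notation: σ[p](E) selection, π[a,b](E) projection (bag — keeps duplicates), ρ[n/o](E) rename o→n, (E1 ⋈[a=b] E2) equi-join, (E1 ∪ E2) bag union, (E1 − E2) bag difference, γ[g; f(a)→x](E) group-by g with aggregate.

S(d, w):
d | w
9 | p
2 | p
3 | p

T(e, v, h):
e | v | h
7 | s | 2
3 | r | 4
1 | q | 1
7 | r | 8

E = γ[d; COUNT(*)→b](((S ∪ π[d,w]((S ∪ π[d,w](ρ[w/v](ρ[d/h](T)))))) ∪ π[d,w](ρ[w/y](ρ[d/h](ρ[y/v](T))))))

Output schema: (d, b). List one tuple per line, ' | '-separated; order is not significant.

Stepwise |·|:
  S → 3
  S → 3
  T → 4
  ρ[d/h](T) → 4
  ρ[w/v](ρ[d/h](T)) → 4
  π[d,w](ρ[w/v](ρ[d/h](T))) → 4
  (S ∪ π[d,w](ρ[w/v](ρ[d/h](T)))) → 7
  π[d,w]((S ∪ π[d,w](ρ[w/v](ρ[d/h](T))))) → 7
  (S ∪ π[d,w]((S ∪ π[d,w](ρ[w/v](ρ[d/h](T)))))) → 10
  T → 4
  ρ[y/v](T) → 4
  ρ[d/h](ρ[y/v](T)) → 4
  ρ[w/y](ρ[d/h](ρ[y/v](T))) → 4
  π[d,w](ρ[w/y](ρ[d/h](ρ[y/v](T)))) → 4
  ((S ∪ π[d,w]((S ∪ π[d,w](ρ[w/v](ρ[d/h](T)))))) ∪ π[d,w](ρ[w/y](ρ[d/h](ρ[y/v](T))))) → 14
  γ[d; COUNT(*)→b](((S ∪ π[d,w]((S ∪ π[d,w](ρ[w/v](ρ[d/h](T)))))) ∪ π[d,w](ρ[w/y](ρ[d/h](ρ[y/v](T)))))) → 6

== RESULT ==
d | b
1 | 2
2 | 4
3 | 2
4 | 2
8 | 2
9 | 2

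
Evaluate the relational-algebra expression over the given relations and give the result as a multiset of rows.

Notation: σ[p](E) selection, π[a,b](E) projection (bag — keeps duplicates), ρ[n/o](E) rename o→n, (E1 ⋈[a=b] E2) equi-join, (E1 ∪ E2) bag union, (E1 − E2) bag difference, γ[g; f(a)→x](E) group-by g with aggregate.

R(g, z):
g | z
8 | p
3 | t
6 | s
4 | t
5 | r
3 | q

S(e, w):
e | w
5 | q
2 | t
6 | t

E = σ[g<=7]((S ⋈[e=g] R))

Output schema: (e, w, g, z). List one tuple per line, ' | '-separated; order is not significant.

Subexpression sizes:
  S → 3
  R → 6
  (S ⋈[e=g] R) → 2
  σ[g<=7]((S ⋈[e=g] R)) → 2

== RESULT ==
e | w | g | z
5 | q | 5 | r
6 | t | 6 | s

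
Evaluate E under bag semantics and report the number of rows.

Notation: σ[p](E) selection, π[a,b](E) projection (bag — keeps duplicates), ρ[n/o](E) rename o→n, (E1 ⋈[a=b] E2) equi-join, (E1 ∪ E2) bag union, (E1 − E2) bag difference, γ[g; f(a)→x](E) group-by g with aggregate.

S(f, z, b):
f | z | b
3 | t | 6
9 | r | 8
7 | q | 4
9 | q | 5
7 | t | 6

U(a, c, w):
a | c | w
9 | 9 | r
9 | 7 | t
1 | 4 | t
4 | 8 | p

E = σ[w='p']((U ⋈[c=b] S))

Stepwise |·|:
  U → 4
  S → 5
  (U ⋈[c=b] S) → 2
  σ[w='p']((U ⋈[c=b] S)) → 1

|E| = 1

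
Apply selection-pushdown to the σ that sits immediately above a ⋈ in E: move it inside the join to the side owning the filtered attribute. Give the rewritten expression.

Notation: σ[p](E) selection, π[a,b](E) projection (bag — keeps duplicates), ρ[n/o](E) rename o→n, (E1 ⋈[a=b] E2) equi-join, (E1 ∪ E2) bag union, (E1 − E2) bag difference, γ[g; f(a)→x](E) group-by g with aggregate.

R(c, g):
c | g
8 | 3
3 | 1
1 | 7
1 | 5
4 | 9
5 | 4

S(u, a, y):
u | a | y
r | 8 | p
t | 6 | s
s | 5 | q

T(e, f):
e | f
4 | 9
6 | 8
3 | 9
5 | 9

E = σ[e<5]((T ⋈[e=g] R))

σ filters on e, owned by the left side.
E' = (σ[e<5](T) ⋈[e=g] R)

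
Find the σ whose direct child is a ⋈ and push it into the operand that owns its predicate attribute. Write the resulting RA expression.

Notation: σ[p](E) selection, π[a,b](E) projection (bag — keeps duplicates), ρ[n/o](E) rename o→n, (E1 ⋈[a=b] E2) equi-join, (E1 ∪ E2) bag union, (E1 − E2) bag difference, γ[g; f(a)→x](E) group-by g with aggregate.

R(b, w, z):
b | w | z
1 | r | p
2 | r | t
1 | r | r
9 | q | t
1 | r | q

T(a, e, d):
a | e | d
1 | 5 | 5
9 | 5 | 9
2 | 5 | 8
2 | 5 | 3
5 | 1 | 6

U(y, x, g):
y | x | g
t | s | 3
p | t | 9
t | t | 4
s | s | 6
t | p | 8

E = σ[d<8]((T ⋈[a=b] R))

σ filters on d, owned by the left side.
E' = (σ[d<8](T) ⋈[a=b] R)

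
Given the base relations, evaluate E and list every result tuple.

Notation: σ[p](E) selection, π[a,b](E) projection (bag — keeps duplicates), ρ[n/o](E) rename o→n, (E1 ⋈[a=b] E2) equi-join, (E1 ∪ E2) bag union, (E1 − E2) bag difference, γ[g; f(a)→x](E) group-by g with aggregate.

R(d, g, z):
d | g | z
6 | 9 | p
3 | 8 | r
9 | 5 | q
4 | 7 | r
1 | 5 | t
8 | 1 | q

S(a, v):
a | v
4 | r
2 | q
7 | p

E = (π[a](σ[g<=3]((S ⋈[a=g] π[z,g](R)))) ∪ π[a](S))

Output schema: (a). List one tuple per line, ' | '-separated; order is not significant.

Stepwise |·|:
  S → 3
  R → 6
  π[z,g](R) → 6
  (S ⋈[a=g] π[z,g](R)) → 1
  σ[g<=3]((S ⋈[a=g] π[z,g](R))) → 0
  π[a](σ[g<=3]((S ⋈[a=g] π[z,g](R)))) → 0
  S → 3
  π[a](S) → 3
  (π[a](σ[g<=3]((S ⋈[a=g] π[z,g](R)))) ∪ π[a](S)) → 3

== RESULT ==
a
2
4
7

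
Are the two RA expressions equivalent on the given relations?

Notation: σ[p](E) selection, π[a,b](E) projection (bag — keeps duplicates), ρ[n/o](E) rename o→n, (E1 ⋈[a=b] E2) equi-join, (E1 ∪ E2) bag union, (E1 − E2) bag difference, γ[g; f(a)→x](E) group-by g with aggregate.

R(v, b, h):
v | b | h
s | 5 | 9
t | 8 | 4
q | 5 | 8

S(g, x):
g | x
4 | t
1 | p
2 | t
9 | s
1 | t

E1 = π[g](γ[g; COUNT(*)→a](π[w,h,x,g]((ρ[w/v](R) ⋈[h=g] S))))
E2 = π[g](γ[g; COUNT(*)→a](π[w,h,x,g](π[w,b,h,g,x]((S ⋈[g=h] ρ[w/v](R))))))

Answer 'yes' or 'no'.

E1 stepwise |·|:
  R → 3
  ρ[w/v](R) → 3
  S → 5
  (ρ[w/v](R) ⋈[h=g] S) → 2
  π[w,h,x,g]((ρ[w/v](R) ⋈[h=g] S)) → 2
  γ[g; COUNT(*)→a](π[w,h,x,g]((ρ[w/v](R) ⋈[h=g] S))) → 2
  π[g](γ[g; COUNT(*)→a](π[w,h,x,g]((ρ[w/v](R) ⋈[h=g] S)))) → 2
E2 stepwise |·|:
  S → 5
  R → 3
  ρ[w/v](R) → 3
  (S ⋈[g=h] ρ[w/v](R)) → 2
  π[w,b,h,g,x]((S ⋈[g=h] ρ[w/v](R))) → 2
  π[w,h,x,g](π[w,b,h,g,x]((S ⋈[g=h] ρ[w/v](R)))) → 2
  γ[g; COUNT(*)→a](π[w,h,x,g](π[w,b,h,g,x]((S ⋈[g=h] ρ[w/v](R))))) → 2
  π[g](γ[g; COUNT(*)→a](π[w,h,x,g](π[w,b,h,g,x]((S ⋈[g=h] ρ[w/v](R)))))) → 2

E1 and E2 produce the same multiset:
g
4
9

yes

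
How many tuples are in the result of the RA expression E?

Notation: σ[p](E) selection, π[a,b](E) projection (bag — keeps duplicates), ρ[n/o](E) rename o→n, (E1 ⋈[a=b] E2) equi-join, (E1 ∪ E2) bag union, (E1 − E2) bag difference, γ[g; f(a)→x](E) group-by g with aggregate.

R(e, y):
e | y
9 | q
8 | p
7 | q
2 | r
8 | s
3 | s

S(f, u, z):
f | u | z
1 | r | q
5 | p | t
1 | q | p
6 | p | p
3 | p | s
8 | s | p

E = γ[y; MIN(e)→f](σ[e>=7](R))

Row counts bottom-up:
  R → 6
  σ[e>=7](R) → 4
  γ[y; MIN(e)→f](σ[e>=7](R)) → 3

|E| = 3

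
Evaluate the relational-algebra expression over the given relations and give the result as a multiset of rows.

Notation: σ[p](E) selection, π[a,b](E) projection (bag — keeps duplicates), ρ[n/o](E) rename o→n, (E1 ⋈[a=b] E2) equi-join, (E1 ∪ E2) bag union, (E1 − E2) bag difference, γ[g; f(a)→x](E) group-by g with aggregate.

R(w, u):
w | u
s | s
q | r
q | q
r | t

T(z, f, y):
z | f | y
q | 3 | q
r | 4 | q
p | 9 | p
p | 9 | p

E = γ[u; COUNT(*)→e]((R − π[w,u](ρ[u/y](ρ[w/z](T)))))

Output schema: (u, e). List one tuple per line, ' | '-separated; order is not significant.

Per-node cardinality:
  R → 4
  T → 4
  ρ[w/z](T) → 4
  ρ[u/y](ρ[w/z](T)) → 4
  π[w,u](ρ[u/y](ρ[w/z](T))) → 4
  (R − π[w,u](ρ[u/y](ρ[w/z](T)))) → 3
  γ[u; COUNT(*)→e]((R − π[w,u](ρ[u/y](ρ[w/z](T))))) → 3

== RESULT ==
u | e
r | 1
s | 1
t | 1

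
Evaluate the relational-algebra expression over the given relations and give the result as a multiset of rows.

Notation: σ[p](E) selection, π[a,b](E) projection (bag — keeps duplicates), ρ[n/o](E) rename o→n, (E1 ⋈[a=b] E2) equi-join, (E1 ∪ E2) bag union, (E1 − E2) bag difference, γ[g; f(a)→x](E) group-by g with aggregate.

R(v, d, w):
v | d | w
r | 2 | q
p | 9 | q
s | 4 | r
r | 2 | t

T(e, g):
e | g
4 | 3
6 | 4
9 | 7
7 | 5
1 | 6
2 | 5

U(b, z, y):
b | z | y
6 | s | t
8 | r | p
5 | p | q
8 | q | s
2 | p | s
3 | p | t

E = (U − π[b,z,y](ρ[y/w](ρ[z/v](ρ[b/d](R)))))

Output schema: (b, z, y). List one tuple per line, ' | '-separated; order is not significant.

Subexpression sizes:
  U → 6
  R → 4
  ρ[b/d](R) → 4
  ρ[z/v](ρ[b/d](R)) → 4
  ρ[y/w](ρ[z/v](ρ[b/d](R))) → 4
  π[b,z,y](ρ[y/w](ρ[z/v](ρ[b/d](R)))) → 4
  (U − π[b,z,y](ρ[y/w](ρ[z/v](ρ[b/d](R))))) → 6

== RESULT ==
b | z | y
2 | p | s
3 | p | t
5 | p | q
6 | s | t
8 | q | s
8 | r | p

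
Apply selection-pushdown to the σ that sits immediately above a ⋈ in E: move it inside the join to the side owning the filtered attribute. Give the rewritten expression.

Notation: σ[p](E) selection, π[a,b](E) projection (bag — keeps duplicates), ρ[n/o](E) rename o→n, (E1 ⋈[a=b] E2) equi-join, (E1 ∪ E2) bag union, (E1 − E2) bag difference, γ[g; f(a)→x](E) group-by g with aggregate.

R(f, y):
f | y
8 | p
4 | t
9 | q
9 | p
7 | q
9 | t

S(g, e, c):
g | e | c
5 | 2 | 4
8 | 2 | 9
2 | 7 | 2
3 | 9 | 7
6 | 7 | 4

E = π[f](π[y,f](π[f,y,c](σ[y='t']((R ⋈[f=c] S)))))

σ filters on y, owned by the left side.
E' = π[f](π[y,f](π[f,y,c]((σ[y='t'](R) ⋈[f=c] S))))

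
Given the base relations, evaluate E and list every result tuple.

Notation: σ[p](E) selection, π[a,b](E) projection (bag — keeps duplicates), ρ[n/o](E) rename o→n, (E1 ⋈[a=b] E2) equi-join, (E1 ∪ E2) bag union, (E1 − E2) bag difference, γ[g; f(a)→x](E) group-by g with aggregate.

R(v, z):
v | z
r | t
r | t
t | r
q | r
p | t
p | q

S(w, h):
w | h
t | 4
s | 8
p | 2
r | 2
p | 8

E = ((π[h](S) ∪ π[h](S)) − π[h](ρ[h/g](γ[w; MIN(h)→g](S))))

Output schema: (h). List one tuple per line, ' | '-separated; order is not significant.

Row counts bottom-up:
  S → 5
  π[h](S) → 5
  S → 5
  π[h](S) → 5
  (π[h](S) ∪ π[h](S)) → 10
  S → 5
  γ[w; MIN(h)→g](S) → 4
  ρ[h/g](γ[w; MIN(h)→g](S)) → 4
  π[h](ρ[h/g](γ[w; MIN(h)→g](S))) → 4
  ((π[h](S) ∪ π[h](S)) − π[h](ρ[h/g](γ[w; MIN(h)→g](S)))) → 6

== RESULT ==
h
2
2
4
8
8
8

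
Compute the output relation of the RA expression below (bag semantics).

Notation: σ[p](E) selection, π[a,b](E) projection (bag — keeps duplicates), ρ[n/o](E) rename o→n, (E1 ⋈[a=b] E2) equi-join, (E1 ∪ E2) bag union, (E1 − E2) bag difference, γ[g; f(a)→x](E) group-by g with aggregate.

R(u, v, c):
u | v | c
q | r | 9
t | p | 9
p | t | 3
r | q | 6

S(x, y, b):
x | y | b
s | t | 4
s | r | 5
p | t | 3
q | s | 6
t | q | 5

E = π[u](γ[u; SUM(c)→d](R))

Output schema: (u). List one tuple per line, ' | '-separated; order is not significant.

Subexpression sizes:
  R → 4
  γ[u; SUM(c)→d](R) → 4
  π[u](γ[u; SUM(c)→d](R)) → 4

== RESULT ==
u
p
q
r
t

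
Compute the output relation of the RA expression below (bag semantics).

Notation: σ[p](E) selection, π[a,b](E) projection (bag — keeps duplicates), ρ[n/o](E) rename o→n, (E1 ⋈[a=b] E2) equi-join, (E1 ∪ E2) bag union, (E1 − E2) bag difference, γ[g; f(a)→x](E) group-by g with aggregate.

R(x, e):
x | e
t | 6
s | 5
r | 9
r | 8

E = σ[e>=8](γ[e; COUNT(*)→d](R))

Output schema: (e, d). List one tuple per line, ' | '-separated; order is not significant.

Per-node cardinality:
  R → 4
  γ[e; COUNT(*)→d](R) → 4
  σ[e>=8](γ[e; COUNT(*)→d](R)) → 2

== RESULT ==
e | d
8 | 1
9 | 1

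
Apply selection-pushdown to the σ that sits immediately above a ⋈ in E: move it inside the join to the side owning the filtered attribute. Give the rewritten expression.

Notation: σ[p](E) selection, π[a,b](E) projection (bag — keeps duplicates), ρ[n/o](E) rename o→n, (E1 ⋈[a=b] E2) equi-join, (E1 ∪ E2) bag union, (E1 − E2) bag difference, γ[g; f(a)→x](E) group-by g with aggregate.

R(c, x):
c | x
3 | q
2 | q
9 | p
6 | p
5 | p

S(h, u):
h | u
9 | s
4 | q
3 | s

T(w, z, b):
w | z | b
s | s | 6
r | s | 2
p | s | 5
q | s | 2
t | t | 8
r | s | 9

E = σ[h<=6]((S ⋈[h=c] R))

σ filters on h, owned by the left side.
E' = (σ[h<=6](S) ⋈[h=c] R)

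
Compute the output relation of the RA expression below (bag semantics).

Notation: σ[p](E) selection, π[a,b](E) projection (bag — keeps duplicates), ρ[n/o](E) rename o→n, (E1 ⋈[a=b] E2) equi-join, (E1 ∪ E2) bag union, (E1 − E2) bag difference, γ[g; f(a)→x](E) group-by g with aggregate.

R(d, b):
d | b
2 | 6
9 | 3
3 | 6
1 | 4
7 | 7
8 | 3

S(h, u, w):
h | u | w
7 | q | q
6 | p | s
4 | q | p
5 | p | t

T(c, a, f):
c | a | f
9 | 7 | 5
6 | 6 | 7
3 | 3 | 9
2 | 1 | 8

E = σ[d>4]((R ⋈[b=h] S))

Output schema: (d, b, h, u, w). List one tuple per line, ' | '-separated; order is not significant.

Subexpression sizes:
  R → 6
  S → 4
  (R ⋈[b=h] S) → 4
  σ[d>4]((R ⋈[b=h] S)) → 1

== RESULT ==
d | b | h | u | w
7 | 7 | 7 | q | q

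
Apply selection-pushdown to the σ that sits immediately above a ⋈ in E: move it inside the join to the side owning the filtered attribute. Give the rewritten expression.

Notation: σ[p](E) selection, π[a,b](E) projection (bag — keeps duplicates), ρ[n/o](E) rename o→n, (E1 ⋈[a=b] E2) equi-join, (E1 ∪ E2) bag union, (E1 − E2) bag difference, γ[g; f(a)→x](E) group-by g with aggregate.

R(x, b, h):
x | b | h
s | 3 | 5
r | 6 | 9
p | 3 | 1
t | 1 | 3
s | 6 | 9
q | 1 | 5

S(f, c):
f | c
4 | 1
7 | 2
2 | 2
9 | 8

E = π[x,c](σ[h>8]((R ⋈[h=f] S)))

σ filters on h, owned by the left side.
E' = π[x,c]((σ[h>8](R) ⋈[h=f] S))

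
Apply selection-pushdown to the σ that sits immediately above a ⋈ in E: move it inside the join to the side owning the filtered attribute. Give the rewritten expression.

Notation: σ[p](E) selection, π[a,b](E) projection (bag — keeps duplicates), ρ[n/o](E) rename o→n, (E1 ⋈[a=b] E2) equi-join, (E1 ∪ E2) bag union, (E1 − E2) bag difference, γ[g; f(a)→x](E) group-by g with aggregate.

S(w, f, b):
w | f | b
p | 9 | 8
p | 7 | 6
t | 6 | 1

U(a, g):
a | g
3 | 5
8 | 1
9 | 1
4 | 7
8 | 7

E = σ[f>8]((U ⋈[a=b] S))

σ filters on f, owned by the right side.
E' = (U ⋈[a=b] σ[f>8](S))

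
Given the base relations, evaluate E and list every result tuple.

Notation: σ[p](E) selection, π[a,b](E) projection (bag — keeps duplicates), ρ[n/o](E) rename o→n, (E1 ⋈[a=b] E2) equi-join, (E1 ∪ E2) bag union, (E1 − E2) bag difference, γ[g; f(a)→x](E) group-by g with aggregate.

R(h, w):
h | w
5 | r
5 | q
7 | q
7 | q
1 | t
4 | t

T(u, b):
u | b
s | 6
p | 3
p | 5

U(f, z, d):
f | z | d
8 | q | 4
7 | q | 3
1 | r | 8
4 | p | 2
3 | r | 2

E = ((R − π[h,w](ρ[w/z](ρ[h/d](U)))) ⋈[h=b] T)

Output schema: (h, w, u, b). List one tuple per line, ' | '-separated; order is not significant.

Subexpression sizes:
  R → 6
  U → 5
  ρ[h/d](U) → 5
  ρ[w/z](ρ[h/d](U)) → 5
  π[h,w](ρ[w/z](ρ[h/d](U))) → 5
  (R − π[h,w](ρ[w/z](ρ[h/d](U)))) → 6
  T → 3
  ((R − π[h,w](ρ[w/z](ρ[h/d](U)))) ⋈[h=b] T) → 2

== RESULT ==
h | w | u | b
5 | q | p | 5
5 | r | p | 5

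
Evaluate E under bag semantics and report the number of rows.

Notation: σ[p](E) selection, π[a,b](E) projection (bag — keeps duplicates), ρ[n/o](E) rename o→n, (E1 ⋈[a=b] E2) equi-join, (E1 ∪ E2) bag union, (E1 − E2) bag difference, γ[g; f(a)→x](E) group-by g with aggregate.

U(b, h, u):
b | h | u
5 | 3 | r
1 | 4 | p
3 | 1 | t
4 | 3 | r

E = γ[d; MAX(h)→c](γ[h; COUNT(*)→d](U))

Per-node cardinality:
  U → 4
  γ[h; COUNT(*)→d](U) → 3
  γ[d; MAX(h)→c](γ[h; COUNT(*)→d](U)) → 2

|E| = 2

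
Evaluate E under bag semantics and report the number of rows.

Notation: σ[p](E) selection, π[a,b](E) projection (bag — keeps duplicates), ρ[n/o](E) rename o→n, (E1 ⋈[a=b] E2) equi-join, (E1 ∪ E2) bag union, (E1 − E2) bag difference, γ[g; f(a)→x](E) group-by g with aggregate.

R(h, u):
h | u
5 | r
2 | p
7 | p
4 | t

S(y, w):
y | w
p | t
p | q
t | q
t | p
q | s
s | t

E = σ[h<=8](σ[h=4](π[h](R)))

Row counts bottom-up:
  R → 4
  π[h](R) → 4
  σ[h=4](π[h](R)) → 1
  σ[h<=8](σ[h=4](π[h](R))) → 1

|E| = 1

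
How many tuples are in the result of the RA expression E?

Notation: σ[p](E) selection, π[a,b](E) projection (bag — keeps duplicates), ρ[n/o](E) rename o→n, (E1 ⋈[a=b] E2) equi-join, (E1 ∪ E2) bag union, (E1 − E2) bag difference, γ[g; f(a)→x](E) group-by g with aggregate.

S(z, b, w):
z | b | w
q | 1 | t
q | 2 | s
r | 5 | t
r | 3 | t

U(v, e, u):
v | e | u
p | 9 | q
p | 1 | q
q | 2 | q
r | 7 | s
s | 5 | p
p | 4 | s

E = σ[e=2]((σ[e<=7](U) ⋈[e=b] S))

Per-node cardinality:
  U → 6
  σ[e<=7](U) → 5
  S → 4
  (σ[e<=7](U) ⋈[e=b] S) → 3
  σ[e=2]((σ[e<=7](U) ⋈[e=b] S)) → 1

|E| = 1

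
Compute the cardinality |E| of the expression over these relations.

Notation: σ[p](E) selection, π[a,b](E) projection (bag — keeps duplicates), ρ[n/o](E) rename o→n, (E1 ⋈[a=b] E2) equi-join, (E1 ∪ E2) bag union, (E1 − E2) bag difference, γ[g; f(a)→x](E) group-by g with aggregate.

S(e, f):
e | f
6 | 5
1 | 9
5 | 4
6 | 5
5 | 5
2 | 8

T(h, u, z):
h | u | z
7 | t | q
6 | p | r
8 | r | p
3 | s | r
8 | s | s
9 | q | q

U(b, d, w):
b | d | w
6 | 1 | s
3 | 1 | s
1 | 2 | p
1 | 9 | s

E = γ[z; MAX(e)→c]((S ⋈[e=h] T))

Subexpression sizes:
  S → 6
  T → 6
  (S ⋈[e=h] T) → 2
  γ[z; MAX(e)→c]((S ⋈[e=h] T)) → 1

|E| = 1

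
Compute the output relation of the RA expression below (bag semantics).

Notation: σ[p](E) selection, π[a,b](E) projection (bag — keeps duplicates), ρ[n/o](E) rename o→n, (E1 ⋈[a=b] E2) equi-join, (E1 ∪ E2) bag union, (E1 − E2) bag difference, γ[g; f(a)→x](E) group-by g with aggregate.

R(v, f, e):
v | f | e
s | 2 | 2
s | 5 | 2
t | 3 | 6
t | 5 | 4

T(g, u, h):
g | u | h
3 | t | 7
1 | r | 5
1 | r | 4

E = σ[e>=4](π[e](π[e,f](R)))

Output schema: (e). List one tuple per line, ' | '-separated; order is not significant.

Stepwise |·|:
  R → 4
  π[e,f](R) → 4
  π[e](π[e,f](R)) → 4
  σ[e>=4](π[e](π[e,f](R))) → 2

== RESULT ==
e
4
6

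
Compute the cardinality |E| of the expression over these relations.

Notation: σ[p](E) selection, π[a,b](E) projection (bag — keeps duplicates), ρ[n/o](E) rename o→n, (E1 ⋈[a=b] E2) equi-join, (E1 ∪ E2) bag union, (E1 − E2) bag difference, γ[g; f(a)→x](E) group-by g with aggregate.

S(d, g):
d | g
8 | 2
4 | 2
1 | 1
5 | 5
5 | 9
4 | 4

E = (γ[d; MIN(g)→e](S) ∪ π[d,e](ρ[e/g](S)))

Per-node cardinality:
  S → 6
  γ[d; MIN(g)→e](S) → 4
  S → 6
  ρ[e/g](S) → 6
  π[d,e](ρ[e/g](S)) → 6
  (γ[d; MIN(g)→e](S) ∪ π[d,e](ρ[e/g](S))) → 10

|E| = 10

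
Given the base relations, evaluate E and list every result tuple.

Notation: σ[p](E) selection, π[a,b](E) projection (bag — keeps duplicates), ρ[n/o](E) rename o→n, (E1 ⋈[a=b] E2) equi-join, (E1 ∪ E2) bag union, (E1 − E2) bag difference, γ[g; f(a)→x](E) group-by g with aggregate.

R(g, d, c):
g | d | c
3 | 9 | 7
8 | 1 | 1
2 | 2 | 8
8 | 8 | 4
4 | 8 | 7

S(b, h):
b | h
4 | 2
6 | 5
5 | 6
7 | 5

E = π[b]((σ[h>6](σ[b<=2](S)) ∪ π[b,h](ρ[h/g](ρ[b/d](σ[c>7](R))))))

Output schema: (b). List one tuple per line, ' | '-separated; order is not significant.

Per-node cardinality:
  S → 4
  σ[b<=2](S) → 0
  σ[h>6](σ[b<=2](S)) → 0
  R → 5
  σ[c>7](R) → 1
  ρ[b/d](σ[c>7](R)) → 1
  ρ[h/g](ρ[b/d](σ[c>7](R))) → 1
  π[b,h](ρ[h/g](ρ[b/d](σ[c>7](R)))) → 1
  (σ[h>6](σ[b<=2](S)) ∪ π[b,h](ρ[h/g](ρ[b/d](σ[c>7](R))))) → 1
  π[b]((σ[h>6](σ[b<=2](S)) ∪ π[b,h](ρ[h/g](ρ[b/d](σ[c>7](R)))))) → 1

== RESULT ==
b
2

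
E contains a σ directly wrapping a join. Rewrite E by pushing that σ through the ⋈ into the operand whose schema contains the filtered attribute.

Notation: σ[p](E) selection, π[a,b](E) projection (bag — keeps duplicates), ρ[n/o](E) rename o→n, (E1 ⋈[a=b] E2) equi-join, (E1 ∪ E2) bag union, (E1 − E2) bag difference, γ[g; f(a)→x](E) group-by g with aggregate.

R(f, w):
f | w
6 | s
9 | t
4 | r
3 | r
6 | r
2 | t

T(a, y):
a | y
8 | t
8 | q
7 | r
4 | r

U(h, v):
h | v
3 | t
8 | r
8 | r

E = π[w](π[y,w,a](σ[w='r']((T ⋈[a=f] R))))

σ filters on w, owned by the right side.
E' = π[w](π[y,w,a]((T ⋈[a=f] σ[w='r'](R))))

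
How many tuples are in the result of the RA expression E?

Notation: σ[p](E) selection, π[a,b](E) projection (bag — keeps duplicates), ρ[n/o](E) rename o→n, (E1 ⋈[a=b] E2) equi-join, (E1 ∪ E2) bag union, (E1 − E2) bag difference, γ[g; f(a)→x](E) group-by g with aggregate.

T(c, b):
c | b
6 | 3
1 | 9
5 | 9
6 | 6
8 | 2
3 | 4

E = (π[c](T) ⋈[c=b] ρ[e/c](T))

Row counts bottom-up:
  T → 6
  π[c](T) → 6
  T → 6
  ρ[e/c](T) → 6
  (π[c](T) ⋈[c=b] ρ[e/c](T)) → 3

|E| = 3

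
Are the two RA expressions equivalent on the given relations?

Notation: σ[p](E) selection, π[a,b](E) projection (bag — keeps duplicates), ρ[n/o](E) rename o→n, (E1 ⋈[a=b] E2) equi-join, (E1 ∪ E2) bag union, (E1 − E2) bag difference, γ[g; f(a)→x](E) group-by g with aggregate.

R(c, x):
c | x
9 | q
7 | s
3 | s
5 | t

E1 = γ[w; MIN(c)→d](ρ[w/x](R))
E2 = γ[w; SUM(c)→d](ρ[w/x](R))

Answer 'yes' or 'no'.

E1 subexpression sizes:
  R → 4
  ρ[w/x](R) → 4
  γ[w; MIN(c)→d](ρ[w/x](R)) → 3
E2 subexpression sizes:
  R → 4
  ρ[w/x](R) → 4
  γ[w; SUM(c)→d](ρ[w/x](R)) → 3

E1 result:
w | d
q | 9
s | 3
t | 5
E2 result:
w | d
q | 9
s | 10
t | 5
Witness: ('s', 10) appears 0× in E1 but 1× in E2.

no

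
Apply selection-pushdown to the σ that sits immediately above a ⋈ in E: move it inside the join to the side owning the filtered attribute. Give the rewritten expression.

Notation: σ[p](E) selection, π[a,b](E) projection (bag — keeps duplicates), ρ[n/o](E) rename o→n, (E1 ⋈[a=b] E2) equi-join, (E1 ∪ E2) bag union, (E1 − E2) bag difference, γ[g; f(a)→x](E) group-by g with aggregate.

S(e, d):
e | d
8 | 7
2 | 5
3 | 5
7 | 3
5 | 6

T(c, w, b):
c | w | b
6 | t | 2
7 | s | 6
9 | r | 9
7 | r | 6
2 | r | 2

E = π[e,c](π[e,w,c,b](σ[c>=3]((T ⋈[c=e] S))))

σ filters on c, owned by the left side.
E' = π[e,c](π[e,w,c,b]((σ[c>=3](T) ⋈[c=e] S)))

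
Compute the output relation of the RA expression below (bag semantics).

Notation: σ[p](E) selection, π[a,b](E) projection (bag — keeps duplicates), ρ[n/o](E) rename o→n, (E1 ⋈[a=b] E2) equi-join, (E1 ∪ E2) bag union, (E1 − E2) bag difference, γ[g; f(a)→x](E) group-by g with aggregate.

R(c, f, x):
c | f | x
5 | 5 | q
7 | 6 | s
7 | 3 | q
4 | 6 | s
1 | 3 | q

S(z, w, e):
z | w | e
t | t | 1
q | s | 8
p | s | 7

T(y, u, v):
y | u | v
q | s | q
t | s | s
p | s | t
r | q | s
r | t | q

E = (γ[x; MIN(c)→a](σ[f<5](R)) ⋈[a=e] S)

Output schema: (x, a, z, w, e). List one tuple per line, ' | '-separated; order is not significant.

Per-node cardinality:
  R → 5
  σ[f<5](R) → 2
  γ[x; MIN(c)→a](σ[f<5](R)) → 1
  S → 3
  (γ[x; MIN(c)→a](σ[f<5](R)) ⋈[a=e] S) → 1

== RESULT ==
x | a | z | w | e
q | 1 | t | t | 1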